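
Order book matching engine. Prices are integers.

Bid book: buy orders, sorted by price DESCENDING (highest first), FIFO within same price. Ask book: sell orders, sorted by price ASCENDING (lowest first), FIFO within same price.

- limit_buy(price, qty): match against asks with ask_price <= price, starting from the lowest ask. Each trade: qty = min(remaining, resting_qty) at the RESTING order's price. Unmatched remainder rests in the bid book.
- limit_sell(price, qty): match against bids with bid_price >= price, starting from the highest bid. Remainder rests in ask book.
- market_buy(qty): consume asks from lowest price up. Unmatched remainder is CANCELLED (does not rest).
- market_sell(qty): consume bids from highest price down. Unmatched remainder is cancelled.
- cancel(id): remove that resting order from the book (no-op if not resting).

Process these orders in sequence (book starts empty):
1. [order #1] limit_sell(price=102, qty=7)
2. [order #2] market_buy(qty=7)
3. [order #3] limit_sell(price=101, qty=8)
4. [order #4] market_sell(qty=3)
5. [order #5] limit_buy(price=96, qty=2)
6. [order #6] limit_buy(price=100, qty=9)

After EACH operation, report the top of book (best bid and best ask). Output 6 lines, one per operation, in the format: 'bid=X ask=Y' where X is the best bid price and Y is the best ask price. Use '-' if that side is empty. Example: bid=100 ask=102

After op 1 [order #1] limit_sell(price=102, qty=7): fills=none; bids=[-] asks=[#1:7@102]
After op 2 [order #2] market_buy(qty=7): fills=#2x#1:7@102; bids=[-] asks=[-]
After op 3 [order #3] limit_sell(price=101, qty=8): fills=none; bids=[-] asks=[#3:8@101]
After op 4 [order #4] market_sell(qty=3): fills=none; bids=[-] asks=[#3:8@101]
After op 5 [order #5] limit_buy(price=96, qty=2): fills=none; bids=[#5:2@96] asks=[#3:8@101]
After op 6 [order #6] limit_buy(price=100, qty=9): fills=none; bids=[#6:9@100 #5:2@96] asks=[#3:8@101]

Answer: bid=- ask=102
bid=- ask=-
bid=- ask=101
bid=- ask=101
bid=96 ask=101
bid=100 ask=101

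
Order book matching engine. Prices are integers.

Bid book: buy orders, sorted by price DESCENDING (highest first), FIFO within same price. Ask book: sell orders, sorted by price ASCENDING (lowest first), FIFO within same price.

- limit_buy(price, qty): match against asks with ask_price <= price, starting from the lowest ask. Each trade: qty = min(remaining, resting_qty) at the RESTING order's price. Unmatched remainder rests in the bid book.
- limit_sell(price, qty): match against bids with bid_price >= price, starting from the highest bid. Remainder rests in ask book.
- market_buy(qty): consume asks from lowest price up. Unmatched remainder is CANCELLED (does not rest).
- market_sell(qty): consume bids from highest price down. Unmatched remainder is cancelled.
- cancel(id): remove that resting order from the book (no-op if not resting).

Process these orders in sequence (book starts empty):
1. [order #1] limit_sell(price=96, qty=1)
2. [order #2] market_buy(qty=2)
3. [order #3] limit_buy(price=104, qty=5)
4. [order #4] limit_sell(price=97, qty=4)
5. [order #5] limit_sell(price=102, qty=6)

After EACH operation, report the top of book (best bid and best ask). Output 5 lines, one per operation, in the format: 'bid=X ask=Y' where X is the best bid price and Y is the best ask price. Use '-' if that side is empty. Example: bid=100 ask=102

Answer: bid=- ask=96
bid=- ask=-
bid=104 ask=-
bid=104 ask=-
bid=- ask=102

Derivation:
After op 1 [order #1] limit_sell(price=96, qty=1): fills=none; bids=[-] asks=[#1:1@96]
After op 2 [order #2] market_buy(qty=2): fills=#2x#1:1@96; bids=[-] asks=[-]
After op 3 [order #3] limit_buy(price=104, qty=5): fills=none; bids=[#3:5@104] asks=[-]
After op 4 [order #4] limit_sell(price=97, qty=4): fills=#3x#4:4@104; bids=[#3:1@104] asks=[-]
After op 5 [order #5] limit_sell(price=102, qty=6): fills=#3x#5:1@104; bids=[-] asks=[#5:5@102]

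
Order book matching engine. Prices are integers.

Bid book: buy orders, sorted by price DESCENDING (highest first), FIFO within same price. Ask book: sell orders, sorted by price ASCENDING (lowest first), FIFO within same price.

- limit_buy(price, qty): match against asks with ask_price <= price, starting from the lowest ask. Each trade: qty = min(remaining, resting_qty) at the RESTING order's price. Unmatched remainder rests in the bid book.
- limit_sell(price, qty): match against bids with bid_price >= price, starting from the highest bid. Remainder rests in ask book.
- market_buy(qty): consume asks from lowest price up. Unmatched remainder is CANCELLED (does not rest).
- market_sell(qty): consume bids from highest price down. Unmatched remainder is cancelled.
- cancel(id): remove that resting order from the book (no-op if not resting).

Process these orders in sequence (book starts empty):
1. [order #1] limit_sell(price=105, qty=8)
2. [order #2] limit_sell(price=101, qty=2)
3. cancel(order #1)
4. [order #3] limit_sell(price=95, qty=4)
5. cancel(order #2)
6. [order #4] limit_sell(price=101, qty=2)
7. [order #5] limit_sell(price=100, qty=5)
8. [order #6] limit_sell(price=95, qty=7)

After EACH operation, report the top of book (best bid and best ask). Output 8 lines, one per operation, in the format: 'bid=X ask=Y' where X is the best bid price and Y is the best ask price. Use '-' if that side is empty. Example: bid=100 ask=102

Answer: bid=- ask=105
bid=- ask=101
bid=- ask=101
bid=- ask=95
bid=- ask=95
bid=- ask=95
bid=- ask=95
bid=- ask=95

Derivation:
After op 1 [order #1] limit_sell(price=105, qty=8): fills=none; bids=[-] asks=[#1:8@105]
After op 2 [order #2] limit_sell(price=101, qty=2): fills=none; bids=[-] asks=[#2:2@101 #1:8@105]
After op 3 cancel(order #1): fills=none; bids=[-] asks=[#2:2@101]
After op 4 [order #3] limit_sell(price=95, qty=4): fills=none; bids=[-] asks=[#3:4@95 #2:2@101]
After op 5 cancel(order #2): fills=none; bids=[-] asks=[#3:4@95]
After op 6 [order #4] limit_sell(price=101, qty=2): fills=none; bids=[-] asks=[#3:4@95 #4:2@101]
After op 7 [order #5] limit_sell(price=100, qty=5): fills=none; bids=[-] asks=[#3:4@95 #5:5@100 #4:2@101]
After op 8 [order #6] limit_sell(price=95, qty=7): fills=none; bids=[-] asks=[#3:4@95 #6:7@95 #5:5@100 #4:2@101]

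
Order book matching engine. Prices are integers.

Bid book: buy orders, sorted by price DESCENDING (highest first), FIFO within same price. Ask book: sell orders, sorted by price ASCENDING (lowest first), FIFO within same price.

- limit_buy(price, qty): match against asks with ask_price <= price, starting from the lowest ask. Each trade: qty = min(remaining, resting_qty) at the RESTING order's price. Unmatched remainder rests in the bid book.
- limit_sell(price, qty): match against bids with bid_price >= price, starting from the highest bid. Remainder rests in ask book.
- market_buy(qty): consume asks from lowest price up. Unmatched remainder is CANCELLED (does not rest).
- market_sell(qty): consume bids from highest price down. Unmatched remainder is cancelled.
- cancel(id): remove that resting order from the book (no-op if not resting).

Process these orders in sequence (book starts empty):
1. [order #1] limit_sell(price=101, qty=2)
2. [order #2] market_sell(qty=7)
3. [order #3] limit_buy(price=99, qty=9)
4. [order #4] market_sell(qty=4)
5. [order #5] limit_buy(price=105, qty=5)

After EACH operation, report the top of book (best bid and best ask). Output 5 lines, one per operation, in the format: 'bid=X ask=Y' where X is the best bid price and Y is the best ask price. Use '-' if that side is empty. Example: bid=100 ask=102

Answer: bid=- ask=101
bid=- ask=101
bid=99 ask=101
bid=99 ask=101
bid=105 ask=-

Derivation:
After op 1 [order #1] limit_sell(price=101, qty=2): fills=none; bids=[-] asks=[#1:2@101]
After op 2 [order #2] market_sell(qty=7): fills=none; bids=[-] asks=[#1:2@101]
After op 3 [order #3] limit_buy(price=99, qty=9): fills=none; bids=[#3:9@99] asks=[#1:2@101]
After op 4 [order #4] market_sell(qty=4): fills=#3x#4:4@99; bids=[#3:5@99] asks=[#1:2@101]
After op 5 [order #5] limit_buy(price=105, qty=5): fills=#5x#1:2@101; bids=[#5:3@105 #3:5@99] asks=[-]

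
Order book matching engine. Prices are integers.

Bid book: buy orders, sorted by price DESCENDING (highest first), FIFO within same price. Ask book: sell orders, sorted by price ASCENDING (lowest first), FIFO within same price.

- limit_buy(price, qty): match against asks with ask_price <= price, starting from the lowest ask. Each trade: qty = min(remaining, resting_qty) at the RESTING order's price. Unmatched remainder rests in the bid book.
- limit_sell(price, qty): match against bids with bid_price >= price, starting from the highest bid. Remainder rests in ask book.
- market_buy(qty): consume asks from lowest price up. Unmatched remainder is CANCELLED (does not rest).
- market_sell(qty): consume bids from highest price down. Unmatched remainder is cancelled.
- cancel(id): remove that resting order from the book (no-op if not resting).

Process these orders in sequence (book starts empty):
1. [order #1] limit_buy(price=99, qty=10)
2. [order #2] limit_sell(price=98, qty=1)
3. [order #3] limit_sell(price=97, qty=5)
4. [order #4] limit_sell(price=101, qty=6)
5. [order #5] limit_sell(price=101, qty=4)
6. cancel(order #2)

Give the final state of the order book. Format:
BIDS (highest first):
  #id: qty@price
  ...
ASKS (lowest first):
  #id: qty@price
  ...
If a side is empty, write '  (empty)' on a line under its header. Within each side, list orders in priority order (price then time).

After op 1 [order #1] limit_buy(price=99, qty=10): fills=none; bids=[#1:10@99] asks=[-]
After op 2 [order #2] limit_sell(price=98, qty=1): fills=#1x#2:1@99; bids=[#1:9@99] asks=[-]
After op 3 [order #3] limit_sell(price=97, qty=5): fills=#1x#3:5@99; bids=[#1:4@99] asks=[-]
After op 4 [order #4] limit_sell(price=101, qty=6): fills=none; bids=[#1:4@99] asks=[#4:6@101]
After op 5 [order #5] limit_sell(price=101, qty=4): fills=none; bids=[#1:4@99] asks=[#4:6@101 #5:4@101]
After op 6 cancel(order #2): fills=none; bids=[#1:4@99] asks=[#4:6@101 #5:4@101]

Answer: BIDS (highest first):
  #1: 4@99
ASKS (lowest first):
  #4: 6@101
  #5: 4@101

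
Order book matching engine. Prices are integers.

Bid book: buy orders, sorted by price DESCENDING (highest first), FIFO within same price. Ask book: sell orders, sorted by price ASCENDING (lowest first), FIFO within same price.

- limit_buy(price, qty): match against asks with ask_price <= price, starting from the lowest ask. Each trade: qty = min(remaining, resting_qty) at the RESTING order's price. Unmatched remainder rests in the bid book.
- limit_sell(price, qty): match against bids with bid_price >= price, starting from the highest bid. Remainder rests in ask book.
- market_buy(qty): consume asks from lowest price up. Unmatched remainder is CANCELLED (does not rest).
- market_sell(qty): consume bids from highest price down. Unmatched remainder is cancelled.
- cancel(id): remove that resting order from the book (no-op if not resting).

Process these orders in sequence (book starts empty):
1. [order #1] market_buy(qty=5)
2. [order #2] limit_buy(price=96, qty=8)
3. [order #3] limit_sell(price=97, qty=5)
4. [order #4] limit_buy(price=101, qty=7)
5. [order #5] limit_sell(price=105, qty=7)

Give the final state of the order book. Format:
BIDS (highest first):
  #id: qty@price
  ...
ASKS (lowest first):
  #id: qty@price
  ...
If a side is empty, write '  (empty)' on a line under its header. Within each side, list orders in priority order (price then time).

Answer: BIDS (highest first):
  #4: 2@101
  #2: 8@96
ASKS (lowest first):
  #5: 7@105

Derivation:
After op 1 [order #1] market_buy(qty=5): fills=none; bids=[-] asks=[-]
After op 2 [order #2] limit_buy(price=96, qty=8): fills=none; bids=[#2:8@96] asks=[-]
After op 3 [order #3] limit_sell(price=97, qty=5): fills=none; bids=[#2:8@96] asks=[#3:5@97]
After op 4 [order #4] limit_buy(price=101, qty=7): fills=#4x#3:5@97; bids=[#4:2@101 #2:8@96] asks=[-]
After op 5 [order #5] limit_sell(price=105, qty=7): fills=none; bids=[#4:2@101 #2:8@96] asks=[#5:7@105]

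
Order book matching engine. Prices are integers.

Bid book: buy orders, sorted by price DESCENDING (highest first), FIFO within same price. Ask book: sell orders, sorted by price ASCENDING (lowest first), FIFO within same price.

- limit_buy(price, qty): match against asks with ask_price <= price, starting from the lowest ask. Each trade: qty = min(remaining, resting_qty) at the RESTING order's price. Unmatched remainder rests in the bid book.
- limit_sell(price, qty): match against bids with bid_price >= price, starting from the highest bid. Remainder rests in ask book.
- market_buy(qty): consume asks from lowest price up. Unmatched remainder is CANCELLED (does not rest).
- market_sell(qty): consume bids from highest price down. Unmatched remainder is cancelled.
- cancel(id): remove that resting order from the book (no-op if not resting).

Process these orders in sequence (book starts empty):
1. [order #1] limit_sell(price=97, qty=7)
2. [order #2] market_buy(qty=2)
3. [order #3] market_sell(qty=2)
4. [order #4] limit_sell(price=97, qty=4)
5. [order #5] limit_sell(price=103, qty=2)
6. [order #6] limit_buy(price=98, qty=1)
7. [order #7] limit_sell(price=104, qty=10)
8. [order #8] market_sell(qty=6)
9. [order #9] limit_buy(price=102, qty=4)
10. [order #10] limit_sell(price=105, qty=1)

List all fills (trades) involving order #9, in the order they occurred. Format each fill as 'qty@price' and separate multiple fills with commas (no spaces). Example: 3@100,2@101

After op 1 [order #1] limit_sell(price=97, qty=7): fills=none; bids=[-] asks=[#1:7@97]
After op 2 [order #2] market_buy(qty=2): fills=#2x#1:2@97; bids=[-] asks=[#1:5@97]
After op 3 [order #3] market_sell(qty=2): fills=none; bids=[-] asks=[#1:5@97]
After op 4 [order #4] limit_sell(price=97, qty=4): fills=none; bids=[-] asks=[#1:5@97 #4:4@97]
After op 5 [order #5] limit_sell(price=103, qty=2): fills=none; bids=[-] asks=[#1:5@97 #4:4@97 #5:2@103]
After op 6 [order #6] limit_buy(price=98, qty=1): fills=#6x#1:1@97; bids=[-] asks=[#1:4@97 #4:4@97 #5:2@103]
After op 7 [order #7] limit_sell(price=104, qty=10): fills=none; bids=[-] asks=[#1:4@97 #4:4@97 #5:2@103 #7:10@104]
After op 8 [order #8] market_sell(qty=6): fills=none; bids=[-] asks=[#1:4@97 #4:4@97 #5:2@103 #7:10@104]
After op 9 [order #9] limit_buy(price=102, qty=4): fills=#9x#1:4@97; bids=[-] asks=[#4:4@97 #5:2@103 #7:10@104]
After op 10 [order #10] limit_sell(price=105, qty=1): fills=none; bids=[-] asks=[#4:4@97 #5:2@103 #7:10@104 #10:1@105]

Answer: 4@97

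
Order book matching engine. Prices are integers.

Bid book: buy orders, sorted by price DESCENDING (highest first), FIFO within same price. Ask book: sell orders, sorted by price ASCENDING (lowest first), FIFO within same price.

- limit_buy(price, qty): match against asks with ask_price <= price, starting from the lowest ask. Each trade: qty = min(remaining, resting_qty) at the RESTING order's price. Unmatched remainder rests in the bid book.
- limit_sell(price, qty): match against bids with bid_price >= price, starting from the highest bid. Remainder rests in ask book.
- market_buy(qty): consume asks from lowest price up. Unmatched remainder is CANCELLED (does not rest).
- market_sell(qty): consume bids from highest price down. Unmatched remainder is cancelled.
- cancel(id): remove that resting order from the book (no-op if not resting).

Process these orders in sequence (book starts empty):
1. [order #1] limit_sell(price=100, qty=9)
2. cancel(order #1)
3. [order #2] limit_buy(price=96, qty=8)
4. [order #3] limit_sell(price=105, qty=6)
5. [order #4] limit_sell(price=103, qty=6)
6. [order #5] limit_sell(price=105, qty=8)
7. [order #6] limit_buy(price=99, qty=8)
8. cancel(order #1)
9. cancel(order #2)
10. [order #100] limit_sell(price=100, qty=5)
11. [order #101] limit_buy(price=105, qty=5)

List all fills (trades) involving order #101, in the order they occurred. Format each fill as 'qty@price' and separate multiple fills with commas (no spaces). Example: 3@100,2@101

Answer: 5@100

Derivation:
After op 1 [order #1] limit_sell(price=100, qty=9): fills=none; bids=[-] asks=[#1:9@100]
After op 2 cancel(order #1): fills=none; bids=[-] asks=[-]
After op 3 [order #2] limit_buy(price=96, qty=8): fills=none; bids=[#2:8@96] asks=[-]
After op 4 [order #3] limit_sell(price=105, qty=6): fills=none; bids=[#2:8@96] asks=[#3:6@105]
After op 5 [order #4] limit_sell(price=103, qty=6): fills=none; bids=[#2:8@96] asks=[#4:6@103 #3:6@105]
After op 6 [order #5] limit_sell(price=105, qty=8): fills=none; bids=[#2:8@96] asks=[#4:6@103 #3:6@105 #5:8@105]
After op 7 [order #6] limit_buy(price=99, qty=8): fills=none; bids=[#6:8@99 #2:8@96] asks=[#4:6@103 #3:6@105 #5:8@105]
After op 8 cancel(order #1): fills=none; bids=[#6:8@99 #2:8@96] asks=[#4:6@103 #3:6@105 #5:8@105]
After op 9 cancel(order #2): fills=none; bids=[#6:8@99] asks=[#4:6@103 #3:6@105 #5:8@105]
After op 10 [order #100] limit_sell(price=100, qty=5): fills=none; bids=[#6:8@99] asks=[#100:5@100 #4:6@103 #3:6@105 #5:8@105]
After op 11 [order #101] limit_buy(price=105, qty=5): fills=#101x#100:5@100; bids=[#6:8@99] asks=[#4:6@103 #3:6@105 #5:8@105]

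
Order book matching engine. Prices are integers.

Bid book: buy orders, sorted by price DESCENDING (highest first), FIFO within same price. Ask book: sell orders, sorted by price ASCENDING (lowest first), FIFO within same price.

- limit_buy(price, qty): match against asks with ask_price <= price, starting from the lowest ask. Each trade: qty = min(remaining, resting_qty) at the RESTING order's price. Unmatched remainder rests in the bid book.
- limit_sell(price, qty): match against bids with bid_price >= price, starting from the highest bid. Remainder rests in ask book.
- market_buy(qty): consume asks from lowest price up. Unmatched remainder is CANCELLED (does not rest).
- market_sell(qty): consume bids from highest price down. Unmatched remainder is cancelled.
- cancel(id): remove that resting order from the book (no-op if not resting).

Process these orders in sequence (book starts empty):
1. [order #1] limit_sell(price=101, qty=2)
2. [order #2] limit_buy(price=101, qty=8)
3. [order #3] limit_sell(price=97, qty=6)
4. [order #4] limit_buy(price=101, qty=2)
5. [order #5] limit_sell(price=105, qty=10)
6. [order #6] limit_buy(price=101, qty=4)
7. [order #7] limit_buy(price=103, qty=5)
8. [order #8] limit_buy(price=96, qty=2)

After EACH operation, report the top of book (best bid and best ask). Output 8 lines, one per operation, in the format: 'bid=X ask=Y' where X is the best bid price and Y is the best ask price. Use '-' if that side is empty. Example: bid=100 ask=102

After op 1 [order #1] limit_sell(price=101, qty=2): fills=none; bids=[-] asks=[#1:2@101]
After op 2 [order #2] limit_buy(price=101, qty=8): fills=#2x#1:2@101; bids=[#2:6@101] asks=[-]
After op 3 [order #3] limit_sell(price=97, qty=6): fills=#2x#3:6@101; bids=[-] asks=[-]
After op 4 [order #4] limit_buy(price=101, qty=2): fills=none; bids=[#4:2@101] asks=[-]
After op 5 [order #5] limit_sell(price=105, qty=10): fills=none; bids=[#4:2@101] asks=[#5:10@105]
After op 6 [order #6] limit_buy(price=101, qty=4): fills=none; bids=[#4:2@101 #6:4@101] asks=[#5:10@105]
After op 7 [order #7] limit_buy(price=103, qty=5): fills=none; bids=[#7:5@103 #4:2@101 #6:4@101] asks=[#5:10@105]
After op 8 [order #8] limit_buy(price=96, qty=2): fills=none; bids=[#7:5@103 #4:2@101 #6:4@101 #8:2@96] asks=[#5:10@105]

Answer: bid=- ask=101
bid=101 ask=-
bid=- ask=-
bid=101 ask=-
bid=101 ask=105
bid=101 ask=105
bid=103 ask=105
bid=103 ask=105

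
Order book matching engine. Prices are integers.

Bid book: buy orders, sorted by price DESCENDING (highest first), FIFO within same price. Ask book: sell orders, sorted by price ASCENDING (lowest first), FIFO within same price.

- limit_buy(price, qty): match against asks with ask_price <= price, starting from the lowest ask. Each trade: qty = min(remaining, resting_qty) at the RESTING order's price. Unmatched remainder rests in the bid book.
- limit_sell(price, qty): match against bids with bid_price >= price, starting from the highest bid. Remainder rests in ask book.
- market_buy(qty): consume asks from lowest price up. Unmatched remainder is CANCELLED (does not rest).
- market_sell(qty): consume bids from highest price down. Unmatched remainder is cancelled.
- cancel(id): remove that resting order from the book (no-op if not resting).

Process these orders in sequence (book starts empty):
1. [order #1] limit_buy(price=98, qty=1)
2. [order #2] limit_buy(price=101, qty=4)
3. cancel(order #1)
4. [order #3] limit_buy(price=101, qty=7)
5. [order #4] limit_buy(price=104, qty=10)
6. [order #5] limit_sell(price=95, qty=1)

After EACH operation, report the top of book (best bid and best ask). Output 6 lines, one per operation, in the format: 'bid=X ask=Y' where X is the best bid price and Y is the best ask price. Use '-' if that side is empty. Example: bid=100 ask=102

After op 1 [order #1] limit_buy(price=98, qty=1): fills=none; bids=[#1:1@98] asks=[-]
After op 2 [order #2] limit_buy(price=101, qty=4): fills=none; bids=[#2:4@101 #1:1@98] asks=[-]
After op 3 cancel(order #1): fills=none; bids=[#2:4@101] asks=[-]
After op 4 [order #3] limit_buy(price=101, qty=7): fills=none; bids=[#2:4@101 #3:7@101] asks=[-]
After op 5 [order #4] limit_buy(price=104, qty=10): fills=none; bids=[#4:10@104 #2:4@101 #3:7@101] asks=[-]
After op 6 [order #5] limit_sell(price=95, qty=1): fills=#4x#5:1@104; bids=[#4:9@104 #2:4@101 #3:7@101] asks=[-]

Answer: bid=98 ask=-
bid=101 ask=-
bid=101 ask=-
bid=101 ask=-
bid=104 ask=-
bid=104 ask=-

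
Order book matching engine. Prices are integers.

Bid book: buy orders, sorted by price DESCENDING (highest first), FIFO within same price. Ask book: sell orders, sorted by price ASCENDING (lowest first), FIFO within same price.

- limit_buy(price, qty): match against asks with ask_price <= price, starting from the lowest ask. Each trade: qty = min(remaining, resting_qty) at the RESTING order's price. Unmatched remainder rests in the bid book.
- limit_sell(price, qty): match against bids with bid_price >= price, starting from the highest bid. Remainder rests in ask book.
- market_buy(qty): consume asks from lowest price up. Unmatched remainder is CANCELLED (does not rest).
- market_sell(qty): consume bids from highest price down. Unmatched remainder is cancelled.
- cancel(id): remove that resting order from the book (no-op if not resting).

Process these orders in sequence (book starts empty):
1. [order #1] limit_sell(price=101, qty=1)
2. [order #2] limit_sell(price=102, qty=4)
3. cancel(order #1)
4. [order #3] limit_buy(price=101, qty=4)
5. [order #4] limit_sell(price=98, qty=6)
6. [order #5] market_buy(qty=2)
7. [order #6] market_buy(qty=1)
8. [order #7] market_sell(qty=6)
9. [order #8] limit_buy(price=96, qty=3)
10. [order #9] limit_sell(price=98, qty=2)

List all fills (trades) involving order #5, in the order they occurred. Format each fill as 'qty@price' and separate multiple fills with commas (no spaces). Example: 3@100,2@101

After op 1 [order #1] limit_sell(price=101, qty=1): fills=none; bids=[-] asks=[#1:1@101]
After op 2 [order #2] limit_sell(price=102, qty=4): fills=none; bids=[-] asks=[#1:1@101 #2:4@102]
After op 3 cancel(order #1): fills=none; bids=[-] asks=[#2:4@102]
After op 4 [order #3] limit_buy(price=101, qty=4): fills=none; bids=[#3:4@101] asks=[#2:4@102]
After op 5 [order #4] limit_sell(price=98, qty=6): fills=#3x#4:4@101; bids=[-] asks=[#4:2@98 #2:4@102]
After op 6 [order #5] market_buy(qty=2): fills=#5x#4:2@98; bids=[-] asks=[#2:4@102]
After op 7 [order #6] market_buy(qty=1): fills=#6x#2:1@102; bids=[-] asks=[#2:3@102]
After op 8 [order #7] market_sell(qty=6): fills=none; bids=[-] asks=[#2:3@102]
After op 9 [order #8] limit_buy(price=96, qty=3): fills=none; bids=[#8:3@96] asks=[#2:3@102]
After op 10 [order #9] limit_sell(price=98, qty=2): fills=none; bids=[#8:3@96] asks=[#9:2@98 #2:3@102]

Answer: 2@98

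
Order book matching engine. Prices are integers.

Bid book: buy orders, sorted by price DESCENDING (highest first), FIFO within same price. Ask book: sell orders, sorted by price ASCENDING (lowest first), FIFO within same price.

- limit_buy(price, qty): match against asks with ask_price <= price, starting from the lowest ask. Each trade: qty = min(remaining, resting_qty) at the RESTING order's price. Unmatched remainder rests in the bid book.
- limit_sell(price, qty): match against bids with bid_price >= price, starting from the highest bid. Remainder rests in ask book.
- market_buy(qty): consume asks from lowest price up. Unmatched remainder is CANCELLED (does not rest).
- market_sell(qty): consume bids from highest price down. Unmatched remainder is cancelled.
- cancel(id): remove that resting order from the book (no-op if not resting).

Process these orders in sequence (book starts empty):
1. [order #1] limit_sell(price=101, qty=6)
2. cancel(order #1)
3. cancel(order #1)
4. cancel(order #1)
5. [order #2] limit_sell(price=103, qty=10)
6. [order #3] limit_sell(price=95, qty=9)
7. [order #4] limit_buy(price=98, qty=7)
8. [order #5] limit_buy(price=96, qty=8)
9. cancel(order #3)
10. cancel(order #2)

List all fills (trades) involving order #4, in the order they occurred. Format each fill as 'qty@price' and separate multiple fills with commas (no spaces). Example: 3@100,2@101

Answer: 7@95

Derivation:
After op 1 [order #1] limit_sell(price=101, qty=6): fills=none; bids=[-] asks=[#1:6@101]
After op 2 cancel(order #1): fills=none; bids=[-] asks=[-]
After op 3 cancel(order #1): fills=none; bids=[-] asks=[-]
After op 4 cancel(order #1): fills=none; bids=[-] asks=[-]
After op 5 [order #2] limit_sell(price=103, qty=10): fills=none; bids=[-] asks=[#2:10@103]
After op 6 [order #3] limit_sell(price=95, qty=9): fills=none; bids=[-] asks=[#3:9@95 #2:10@103]
After op 7 [order #4] limit_buy(price=98, qty=7): fills=#4x#3:7@95; bids=[-] asks=[#3:2@95 #2:10@103]
After op 8 [order #5] limit_buy(price=96, qty=8): fills=#5x#3:2@95; bids=[#5:6@96] asks=[#2:10@103]
After op 9 cancel(order #3): fills=none; bids=[#5:6@96] asks=[#2:10@103]
After op 10 cancel(order #2): fills=none; bids=[#5:6@96] asks=[-]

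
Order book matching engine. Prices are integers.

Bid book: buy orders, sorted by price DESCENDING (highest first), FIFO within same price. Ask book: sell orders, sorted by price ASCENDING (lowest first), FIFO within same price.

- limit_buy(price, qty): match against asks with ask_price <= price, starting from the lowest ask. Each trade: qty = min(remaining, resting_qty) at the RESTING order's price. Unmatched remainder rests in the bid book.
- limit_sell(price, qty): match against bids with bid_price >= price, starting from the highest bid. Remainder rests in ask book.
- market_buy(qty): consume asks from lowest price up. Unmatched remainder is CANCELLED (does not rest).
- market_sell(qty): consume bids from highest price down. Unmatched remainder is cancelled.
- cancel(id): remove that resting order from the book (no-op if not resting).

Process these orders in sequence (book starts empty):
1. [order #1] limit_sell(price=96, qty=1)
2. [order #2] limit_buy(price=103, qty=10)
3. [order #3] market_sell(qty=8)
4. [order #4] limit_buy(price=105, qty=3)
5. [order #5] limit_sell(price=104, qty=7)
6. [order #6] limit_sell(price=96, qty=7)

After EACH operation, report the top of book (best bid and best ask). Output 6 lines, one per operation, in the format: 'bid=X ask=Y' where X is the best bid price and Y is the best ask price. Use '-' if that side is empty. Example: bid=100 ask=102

Answer: bid=- ask=96
bid=103 ask=-
bid=103 ask=-
bid=105 ask=-
bid=103 ask=104
bid=- ask=96

Derivation:
After op 1 [order #1] limit_sell(price=96, qty=1): fills=none; bids=[-] asks=[#1:1@96]
After op 2 [order #2] limit_buy(price=103, qty=10): fills=#2x#1:1@96; bids=[#2:9@103] asks=[-]
After op 3 [order #3] market_sell(qty=8): fills=#2x#3:8@103; bids=[#2:1@103] asks=[-]
After op 4 [order #4] limit_buy(price=105, qty=3): fills=none; bids=[#4:3@105 #2:1@103] asks=[-]
After op 5 [order #5] limit_sell(price=104, qty=7): fills=#4x#5:3@105; bids=[#2:1@103] asks=[#5:4@104]
After op 6 [order #6] limit_sell(price=96, qty=7): fills=#2x#6:1@103; bids=[-] asks=[#6:6@96 #5:4@104]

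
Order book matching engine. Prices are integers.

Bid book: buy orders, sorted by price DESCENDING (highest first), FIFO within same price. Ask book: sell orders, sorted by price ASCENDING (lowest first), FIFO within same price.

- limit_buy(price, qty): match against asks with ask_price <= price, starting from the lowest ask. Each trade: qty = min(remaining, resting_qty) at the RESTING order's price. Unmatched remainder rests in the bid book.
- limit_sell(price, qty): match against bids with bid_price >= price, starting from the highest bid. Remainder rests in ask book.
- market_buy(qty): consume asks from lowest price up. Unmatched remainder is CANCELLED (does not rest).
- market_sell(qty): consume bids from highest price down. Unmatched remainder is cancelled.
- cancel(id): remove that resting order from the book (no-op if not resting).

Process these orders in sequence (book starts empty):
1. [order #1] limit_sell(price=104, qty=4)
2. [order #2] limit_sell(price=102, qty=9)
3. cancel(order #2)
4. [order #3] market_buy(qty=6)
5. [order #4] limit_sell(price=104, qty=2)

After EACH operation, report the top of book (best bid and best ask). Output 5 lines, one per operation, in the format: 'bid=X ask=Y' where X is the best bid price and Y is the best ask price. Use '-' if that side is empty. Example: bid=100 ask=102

Answer: bid=- ask=104
bid=- ask=102
bid=- ask=104
bid=- ask=-
bid=- ask=104

Derivation:
After op 1 [order #1] limit_sell(price=104, qty=4): fills=none; bids=[-] asks=[#1:4@104]
After op 2 [order #2] limit_sell(price=102, qty=9): fills=none; bids=[-] asks=[#2:9@102 #1:4@104]
After op 3 cancel(order #2): fills=none; bids=[-] asks=[#1:4@104]
After op 4 [order #3] market_buy(qty=6): fills=#3x#1:4@104; bids=[-] asks=[-]
After op 5 [order #4] limit_sell(price=104, qty=2): fills=none; bids=[-] asks=[#4:2@104]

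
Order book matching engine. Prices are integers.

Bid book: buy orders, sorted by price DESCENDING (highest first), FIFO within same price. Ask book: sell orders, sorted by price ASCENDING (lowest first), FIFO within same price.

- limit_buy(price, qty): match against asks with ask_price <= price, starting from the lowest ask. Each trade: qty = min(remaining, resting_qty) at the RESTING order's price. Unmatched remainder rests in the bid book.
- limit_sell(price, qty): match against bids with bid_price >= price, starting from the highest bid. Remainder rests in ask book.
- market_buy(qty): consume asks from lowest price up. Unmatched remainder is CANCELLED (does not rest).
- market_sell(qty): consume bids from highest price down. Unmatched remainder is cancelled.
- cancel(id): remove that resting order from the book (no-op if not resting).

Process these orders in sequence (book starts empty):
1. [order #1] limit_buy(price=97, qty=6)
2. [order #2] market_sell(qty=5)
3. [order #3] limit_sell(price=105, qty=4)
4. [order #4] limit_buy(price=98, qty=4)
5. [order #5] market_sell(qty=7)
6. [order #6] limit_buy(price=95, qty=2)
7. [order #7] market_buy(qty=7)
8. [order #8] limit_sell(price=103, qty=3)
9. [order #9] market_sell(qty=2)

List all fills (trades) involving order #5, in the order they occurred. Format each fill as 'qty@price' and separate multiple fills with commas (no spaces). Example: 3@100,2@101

Answer: 4@98,1@97

Derivation:
After op 1 [order #1] limit_buy(price=97, qty=6): fills=none; bids=[#1:6@97] asks=[-]
After op 2 [order #2] market_sell(qty=5): fills=#1x#2:5@97; bids=[#1:1@97] asks=[-]
After op 3 [order #3] limit_sell(price=105, qty=4): fills=none; bids=[#1:1@97] asks=[#3:4@105]
After op 4 [order #4] limit_buy(price=98, qty=4): fills=none; bids=[#4:4@98 #1:1@97] asks=[#3:4@105]
After op 5 [order #5] market_sell(qty=7): fills=#4x#5:4@98 #1x#5:1@97; bids=[-] asks=[#3:4@105]
After op 6 [order #6] limit_buy(price=95, qty=2): fills=none; bids=[#6:2@95] asks=[#3:4@105]
After op 7 [order #7] market_buy(qty=7): fills=#7x#3:4@105; bids=[#6:2@95] asks=[-]
After op 8 [order #8] limit_sell(price=103, qty=3): fills=none; bids=[#6:2@95] asks=[#8:3@103]
After op 9 [order #9] market_sell(qty=2): fills=#6x#9:2@95; bids=[-] asks=[#8:3@103]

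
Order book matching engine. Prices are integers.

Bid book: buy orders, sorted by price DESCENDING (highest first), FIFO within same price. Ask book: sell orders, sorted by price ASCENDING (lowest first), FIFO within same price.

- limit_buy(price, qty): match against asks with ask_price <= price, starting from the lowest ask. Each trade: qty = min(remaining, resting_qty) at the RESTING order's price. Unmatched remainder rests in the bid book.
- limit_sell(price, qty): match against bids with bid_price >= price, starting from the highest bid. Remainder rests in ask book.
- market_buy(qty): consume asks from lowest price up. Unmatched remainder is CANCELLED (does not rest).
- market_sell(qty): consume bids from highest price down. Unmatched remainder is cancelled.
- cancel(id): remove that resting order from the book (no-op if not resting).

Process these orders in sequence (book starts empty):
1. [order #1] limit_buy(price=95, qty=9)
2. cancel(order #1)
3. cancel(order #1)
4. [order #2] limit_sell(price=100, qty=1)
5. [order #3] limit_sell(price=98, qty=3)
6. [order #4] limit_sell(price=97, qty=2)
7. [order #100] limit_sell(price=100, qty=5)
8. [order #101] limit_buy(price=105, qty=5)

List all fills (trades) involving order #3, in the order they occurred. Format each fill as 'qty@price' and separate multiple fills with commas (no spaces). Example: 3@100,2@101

Answer: 3@98

Derivation:
After op 1 [order #1] limit_buy(price=95, qty=9): fills=none; bids=[#1:9@95] asks=[-]
After op 2 cancel(order #1): fills=none; bids=[-] asks=[-]
After op 3 cancel(order #1): fills=none; bids=[-] asks=[-]
After op 4 [order #2] limit_sell(price=100, qty=1): fills=none; bids=[-] asks=[#2:1@100]
After op 5 [order #3] limit_sell(price=98, qty=3): fills=none; bids=[-] asks=[#3:3@98 #2:1@100]
After op 6 [order #4] limit_sell(price=97, qty=2): fills=none; bids=[-] asks=[#4:2@97 #3:3@98 #2:1@100]
After op 7 [order #100] limit_sell(price=100, qty=5): fills=none; bids=[-] asks=[#4:2@97 #3:3@98 #2:1@100 #100:5@100]
After op 8 [order #101] limit_buy(price=105, qty=5): fills=#101x#4:2@97 #101x#3:3@98; bids=[-] asks=[#2:1@100 #100:5@100]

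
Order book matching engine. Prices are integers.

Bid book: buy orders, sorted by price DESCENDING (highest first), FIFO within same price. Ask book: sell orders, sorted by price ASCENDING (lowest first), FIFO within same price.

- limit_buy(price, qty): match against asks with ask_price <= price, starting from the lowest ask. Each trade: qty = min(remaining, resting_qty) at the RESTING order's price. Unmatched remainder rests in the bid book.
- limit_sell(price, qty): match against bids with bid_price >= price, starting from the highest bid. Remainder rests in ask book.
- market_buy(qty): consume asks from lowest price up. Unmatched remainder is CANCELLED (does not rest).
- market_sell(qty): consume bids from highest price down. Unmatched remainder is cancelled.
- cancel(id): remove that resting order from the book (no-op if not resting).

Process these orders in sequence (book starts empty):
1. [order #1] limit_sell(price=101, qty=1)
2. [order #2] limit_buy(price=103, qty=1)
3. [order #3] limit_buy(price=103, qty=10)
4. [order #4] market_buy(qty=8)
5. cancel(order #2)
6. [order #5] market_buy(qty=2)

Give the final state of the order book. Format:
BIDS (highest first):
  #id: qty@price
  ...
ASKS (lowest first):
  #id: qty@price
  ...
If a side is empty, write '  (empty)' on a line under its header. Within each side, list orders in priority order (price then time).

Answer: BIDS (highest first):
  #3: 10@103
ASKS (lowest first):
  (empty)

Derivation:
After op 1 [order #1] limit_sell(price=101, qty=1): fills=none; bids=[-] asks=[#1:1@101]
After op 2 [order #2] limit_buy(price=103, qty=1): fills=#2x#1:1@101; bids=[-] asks=[-]
After op 3 [order #3] limit_buy(price=103, qty=10): fills=none; bids=[#3:10@103] asks=[-]
After op 4 [order #4] market_buy(qty=8): fills=none; bids=[#3:10@103] asks=[-]
After op 5 cancel(order #2): fills=none; bids=[#3:10@103] asks=[-]
After op 6 [order #5] market_buy(qty=2): fills=none; bids=[#3:10@103] asks=[-]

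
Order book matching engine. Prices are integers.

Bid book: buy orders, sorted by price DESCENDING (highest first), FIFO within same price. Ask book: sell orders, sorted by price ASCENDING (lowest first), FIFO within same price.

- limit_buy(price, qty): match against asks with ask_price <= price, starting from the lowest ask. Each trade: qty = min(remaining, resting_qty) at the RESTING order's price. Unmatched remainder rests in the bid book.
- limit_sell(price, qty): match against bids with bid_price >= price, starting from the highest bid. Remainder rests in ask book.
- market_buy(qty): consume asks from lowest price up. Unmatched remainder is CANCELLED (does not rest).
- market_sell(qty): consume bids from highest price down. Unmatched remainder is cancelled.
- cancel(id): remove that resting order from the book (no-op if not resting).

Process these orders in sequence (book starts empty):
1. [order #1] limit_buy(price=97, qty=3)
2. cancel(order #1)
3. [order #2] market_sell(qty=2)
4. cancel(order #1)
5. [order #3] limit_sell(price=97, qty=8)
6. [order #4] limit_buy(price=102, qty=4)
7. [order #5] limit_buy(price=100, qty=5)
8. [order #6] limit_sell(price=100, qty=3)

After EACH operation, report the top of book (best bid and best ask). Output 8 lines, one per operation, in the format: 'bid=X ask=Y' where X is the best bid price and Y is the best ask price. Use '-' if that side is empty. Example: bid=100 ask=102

After op 1 [order #1] limit_buy(price=97, qty=3): fills=none; bids=[#1:3@97] asks=[-]
After op 2 cancel(order #1): fills=none; bids=[-] asks=[-]
After op 3 [order #2] market_sell(qty=2): fills=none; bids=[-] asks=[-]
After op 4 cancel(order #1): fills=none; bids=[-] asks=[-]
After op 5 [order #3] limit_sell(price=97, qty=8): fills=none; bids=[-] asks=[#3:8@97]
After op 6 [order #4] limit_buy(price=102, qty=4): fills=#4x#3:4@97; bids=[-] asks=[#3:4@97]
After op 7 [order #5] limit_buy(price=100, qty=5): fills=#5x#3:4@97; bids=[#5:1@100] asks=[-]
After op 8 [order #6] limit_sell(price=100, qty=3): fills=#5x#6:1@100; bids=[-] asks=[#6:2@100]

Answer: bid=97 ask=-
bid=- ask=-
bid=- ask=-
bid=- ask=-
bid=- ask=97
bid=- ask=97
bid=100 ask=-
bid=- ask=100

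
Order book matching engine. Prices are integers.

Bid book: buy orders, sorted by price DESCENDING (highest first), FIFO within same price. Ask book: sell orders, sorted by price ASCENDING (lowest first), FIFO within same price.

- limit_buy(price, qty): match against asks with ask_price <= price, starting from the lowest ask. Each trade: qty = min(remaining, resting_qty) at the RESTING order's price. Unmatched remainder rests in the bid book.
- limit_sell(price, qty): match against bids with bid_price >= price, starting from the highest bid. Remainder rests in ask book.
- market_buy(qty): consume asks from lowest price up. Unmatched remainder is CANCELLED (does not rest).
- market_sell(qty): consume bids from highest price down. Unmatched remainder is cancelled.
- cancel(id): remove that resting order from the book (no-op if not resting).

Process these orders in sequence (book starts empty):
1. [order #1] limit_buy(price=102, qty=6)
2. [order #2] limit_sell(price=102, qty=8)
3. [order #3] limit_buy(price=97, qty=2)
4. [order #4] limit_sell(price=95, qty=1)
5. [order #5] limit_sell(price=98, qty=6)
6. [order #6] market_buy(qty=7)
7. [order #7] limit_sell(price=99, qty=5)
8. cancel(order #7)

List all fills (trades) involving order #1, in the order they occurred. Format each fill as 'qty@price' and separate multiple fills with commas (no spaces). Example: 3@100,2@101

After op 1 [order #1] limit_buy(price=102, qty=6): fills=none; bids=[#1:6@102] asks=[-]
After op 2 [order #2] limit_sell(price=102, qty=8): fills=#1x#2:6@102; bids=[-] asks=[#2:2@102]
After op 3 [order #3] limit_buy(price=97, qty=2): fills=none; bids=[#3:2@97] asks=[#2:2@102]
After op 4 [order #4] limit_sell(price=95, qty=1): fills=#3x#4:1@97; bids=[#3:1@97] asks=[#2:2@102]
After op 5 [order #5] limit_sell(price=98, qty=6): fills=none; bids=[#3:1@97] asks=[#5:6@98 #2:2@102]
After op 6 [order #6] market_buy(qty=7): fills=#6x#5:6@98 #6x#2:1@102; bids=[#3:1@97] asks=[#2:1@102]
After op 7 [order #7] limit_sell(price=99, qty=5): fills=none; bids=[#3:1@97] asks=[#7:5@99 #2:1@102]
After op 8 cancel(order #7): fills=none; bids=[#3:1@97] asks=[#2:1@102]

Answer: 6@102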